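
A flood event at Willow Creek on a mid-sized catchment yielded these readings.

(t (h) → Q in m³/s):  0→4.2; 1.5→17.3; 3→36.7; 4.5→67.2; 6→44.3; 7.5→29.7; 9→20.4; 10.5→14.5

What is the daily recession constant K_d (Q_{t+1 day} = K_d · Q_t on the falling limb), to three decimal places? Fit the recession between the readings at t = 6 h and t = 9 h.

K_d ≈ 0.002

Between t = 6 h and t = 9 h the flow falls from 44.3 to 20.4 m³/s over 2×1.5 h = 3 h.
Per-interval ratio K = (20.4/44.3)^(1/2) = 0.6786; K_d = K^(24/1.5) = 0.002.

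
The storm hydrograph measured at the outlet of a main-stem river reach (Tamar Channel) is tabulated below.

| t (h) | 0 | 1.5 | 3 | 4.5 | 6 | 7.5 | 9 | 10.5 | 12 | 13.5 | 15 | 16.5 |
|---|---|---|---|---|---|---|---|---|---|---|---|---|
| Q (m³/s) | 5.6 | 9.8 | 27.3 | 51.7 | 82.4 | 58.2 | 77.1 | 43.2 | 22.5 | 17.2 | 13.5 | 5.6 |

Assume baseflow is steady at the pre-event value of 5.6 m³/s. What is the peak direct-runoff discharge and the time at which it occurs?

Q_p = 76.8 m³/s at t = 6 h

Subtracting baseflow gives direct-runoff ordinates: 0.0, 4.2, 21.7, 46.1, 76.8, 52.6, 71.5, 37.6, 16.9, 11.6, 7.9, 0.0 m³/s.
The maximum is 76.8 m³/s, occurring at the reading for t = 6 h.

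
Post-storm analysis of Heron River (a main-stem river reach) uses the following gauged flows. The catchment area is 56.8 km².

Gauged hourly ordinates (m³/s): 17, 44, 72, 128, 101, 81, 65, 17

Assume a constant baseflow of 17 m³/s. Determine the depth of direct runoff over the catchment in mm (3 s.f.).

Direct runoff: 0.0, 27.0, 55.0, 111.0, 84.0, 64.0, 48.0, 0.0 m³/s; ΣQ_DR = 389.0 m³/s.
V = ΣQ_DR · Δt = 389.0 × 3600 s = 1.400 × 10^6 m³.
Over A = 56.8 km², depth = V / A = 24.7 mm.

d ≈ 24.7 mm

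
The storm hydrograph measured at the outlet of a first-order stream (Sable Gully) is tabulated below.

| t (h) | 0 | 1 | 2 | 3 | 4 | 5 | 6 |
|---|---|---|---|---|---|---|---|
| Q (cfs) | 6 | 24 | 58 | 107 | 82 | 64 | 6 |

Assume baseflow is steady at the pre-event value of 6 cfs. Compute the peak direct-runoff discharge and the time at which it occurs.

Q_p = 101.0 cfs at t = 3 h

Subtracting baseflow gives direct-runoff ordinates: 0.0, 18.0, 52.0, 101.0, 76.0, 58.0, 0.0 cfs.
The maximum is 101.0 cfs, occurring at the reading for t = 3 h.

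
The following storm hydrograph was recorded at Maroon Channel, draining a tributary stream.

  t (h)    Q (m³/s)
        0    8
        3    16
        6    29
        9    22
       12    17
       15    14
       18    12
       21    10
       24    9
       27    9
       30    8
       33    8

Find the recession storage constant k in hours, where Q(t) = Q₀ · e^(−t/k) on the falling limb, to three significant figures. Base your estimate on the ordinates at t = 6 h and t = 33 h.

On the falling limb, Q drops from 29 to 8 m³/s between t = 6 h and t = 33 h (Δt = 27 h).
k = −Δt / ln(Q₂/Q₁) = −27 / ln(8/29) = 21.0 h.

k ≈ 21.0 h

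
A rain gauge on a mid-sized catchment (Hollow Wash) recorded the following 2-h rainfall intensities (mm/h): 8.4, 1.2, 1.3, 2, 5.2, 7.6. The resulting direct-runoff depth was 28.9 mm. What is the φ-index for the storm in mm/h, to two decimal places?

φ ≈ 2.25 mm/h

Only the 3 blocks with intensity above φ contribute runoff: 8.4, 5.2, 7.6 mm/h.
Σ(I−φ)·Δt = d  ⇒  (8.4+5.2+7.6 − 3φ)·2 = 28.9
φ = (21.20 − 28.9/2) / 3 = 2.25 mm/h.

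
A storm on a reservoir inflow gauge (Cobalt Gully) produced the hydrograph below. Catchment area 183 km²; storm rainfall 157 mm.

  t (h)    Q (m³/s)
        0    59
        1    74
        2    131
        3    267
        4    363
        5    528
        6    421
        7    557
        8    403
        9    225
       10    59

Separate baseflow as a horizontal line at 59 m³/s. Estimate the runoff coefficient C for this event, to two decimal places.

C ≈ 0.31

ΣQ_DR = 2438 m³/s; V = ΣQ_DR·Δt = 8.777 × 10^6 m³.
Runoff depth d = V / A = 47.96 mm.
C = d / P = 47.96 / 157 = 0.31.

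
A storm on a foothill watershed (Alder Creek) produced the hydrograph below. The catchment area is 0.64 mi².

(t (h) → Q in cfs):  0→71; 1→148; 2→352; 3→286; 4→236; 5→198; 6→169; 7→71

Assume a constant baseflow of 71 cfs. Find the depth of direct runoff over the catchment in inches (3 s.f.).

d ≈ 2.33 in

Direct runoff: 0.0, 77.0, 281.0, 215.0, 165.0, 127.0, 98.0, 0.0 cfs; ΣQ_DR = 963.0 cfs.
V = ΣQ_DR · Δt = 963.0 × 3600 s = 3.467 × 10^6 ft³.
Over A = 0.64 mi², depth = V / A = 2.33 in.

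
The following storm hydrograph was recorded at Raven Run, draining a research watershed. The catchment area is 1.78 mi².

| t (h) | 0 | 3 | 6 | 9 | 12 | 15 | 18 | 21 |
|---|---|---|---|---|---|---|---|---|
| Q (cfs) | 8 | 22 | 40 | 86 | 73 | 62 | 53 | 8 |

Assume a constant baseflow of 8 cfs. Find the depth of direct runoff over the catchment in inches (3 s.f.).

d ≈ 0.752 in

Direct runoff: 0.0, 14.0, 32.0, 78.0, 65.0, 54.0, 45.0, 0.0 cfs; ΣQ_DR = 288.0 cfs.
V = ΣQ_DR · Δt = 288.0 × 10800 s = 3.110 × 10^6 ft³.
Over A = 1.78 mi², depth = V / A = 0.752 in.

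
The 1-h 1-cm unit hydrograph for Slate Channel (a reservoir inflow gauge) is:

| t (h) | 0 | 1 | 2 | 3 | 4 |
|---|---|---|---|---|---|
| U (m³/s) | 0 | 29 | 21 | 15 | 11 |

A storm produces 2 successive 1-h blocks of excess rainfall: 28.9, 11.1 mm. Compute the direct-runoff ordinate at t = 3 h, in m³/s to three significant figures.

By discrete convolution, Q_j = Σ (P_i / 10 mm) · U_{j−i}.
At t = 3 h (j=3): Q = (28.9/10)·15 + (11.1/10)·21 = 66.7 m³/s.

Q ≈ 66.7 m³/s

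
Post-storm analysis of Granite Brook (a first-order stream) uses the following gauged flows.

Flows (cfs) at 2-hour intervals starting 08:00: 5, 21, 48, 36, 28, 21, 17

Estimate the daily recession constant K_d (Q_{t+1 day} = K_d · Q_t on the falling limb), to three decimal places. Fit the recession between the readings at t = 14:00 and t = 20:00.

K_d ≈ 0.050

Between t = 14:00 and t = 20:00 the flow falls from 36 to 17 cfs over 3×2 h = 6 h.
Per-interval ratio K = (17/36)^(1/3) = 0.7787; K_d = K^(24/2) = 0.050.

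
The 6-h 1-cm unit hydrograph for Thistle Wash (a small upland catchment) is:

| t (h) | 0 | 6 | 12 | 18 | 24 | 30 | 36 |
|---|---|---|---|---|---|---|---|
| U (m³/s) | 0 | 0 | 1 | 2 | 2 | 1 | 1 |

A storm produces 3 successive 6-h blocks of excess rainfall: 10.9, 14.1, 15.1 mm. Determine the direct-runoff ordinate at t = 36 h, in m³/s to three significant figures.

Q ≈ 5.52 m³/s

By discrete convolution, Q_j = Σ (P_i / 10 mm) · U_{j−i}.
At t = 36 h (j=6): Q = (10.9/10)·1 + (14.1/10)·1 + (15.1/10)·2 = 5.52 m³/s.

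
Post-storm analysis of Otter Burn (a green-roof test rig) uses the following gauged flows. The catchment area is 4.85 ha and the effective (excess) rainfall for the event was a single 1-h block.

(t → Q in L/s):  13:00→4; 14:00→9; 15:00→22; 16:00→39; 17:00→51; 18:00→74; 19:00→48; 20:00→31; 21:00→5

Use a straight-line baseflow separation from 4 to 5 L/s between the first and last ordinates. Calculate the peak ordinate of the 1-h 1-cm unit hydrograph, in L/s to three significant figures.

U_p ≈ 38.5 L/s

Direct runoff: 0.00, 4.88, 17.75, 34.62, 46.50, 69.38, 43.25, 26.12, 0.00 L/s; ΣQ_DR = 242.5 L/s, peak = 69.38 L/s.
Runoff depth d = ΣQ_DR·Δt / A = 242.5 × 3600 / (4.85 ha) = 18.00 mm.
The 1-cm UH is the DRH scaled by (10 mm)/d, so U_p = 69.38 × 10/18.00 = 38.5 L/s.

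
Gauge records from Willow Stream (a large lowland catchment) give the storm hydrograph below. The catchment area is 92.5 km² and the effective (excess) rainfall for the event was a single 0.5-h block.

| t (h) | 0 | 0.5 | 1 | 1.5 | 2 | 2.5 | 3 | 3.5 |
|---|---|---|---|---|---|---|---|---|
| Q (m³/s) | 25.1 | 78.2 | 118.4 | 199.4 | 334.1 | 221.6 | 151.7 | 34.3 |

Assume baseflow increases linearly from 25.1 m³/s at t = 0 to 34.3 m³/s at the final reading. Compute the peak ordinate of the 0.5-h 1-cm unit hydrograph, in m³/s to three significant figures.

U_p ≈ 169 m³/s

Direct runoff: 0.00, 51.79, 90.67, 170.36, 303.74, 189.93, 118.71, 0.00 m³/s; ΣQ_DR = 925.2 m³/s, peak = 303.74 m³/s.
Runoff depth d = ΣQ_DR·Δt / A = 925.2 × 1800 / (92.5 km²) = 18.00 mm.
The 1-cm UH is the DRH scaled by (10 mm)/d, so U_p = 303.74 × 10/18.00 = 169 m³/s.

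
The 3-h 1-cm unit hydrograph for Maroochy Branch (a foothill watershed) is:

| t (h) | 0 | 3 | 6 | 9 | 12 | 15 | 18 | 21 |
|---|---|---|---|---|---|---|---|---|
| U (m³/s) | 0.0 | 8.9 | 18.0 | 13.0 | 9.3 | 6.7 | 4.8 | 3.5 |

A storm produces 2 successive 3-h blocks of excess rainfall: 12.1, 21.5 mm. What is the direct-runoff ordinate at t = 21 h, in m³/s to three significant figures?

Q ≈ 14.6 m³/s

By discrete convolution, Q_j = Σ (P_i / 10 mm) · U_{j−i}.
At t = 21 h (j=7): Q = (12.1/10)·3.5 + (21.5/10)·4.8 = 14.6 m³/s.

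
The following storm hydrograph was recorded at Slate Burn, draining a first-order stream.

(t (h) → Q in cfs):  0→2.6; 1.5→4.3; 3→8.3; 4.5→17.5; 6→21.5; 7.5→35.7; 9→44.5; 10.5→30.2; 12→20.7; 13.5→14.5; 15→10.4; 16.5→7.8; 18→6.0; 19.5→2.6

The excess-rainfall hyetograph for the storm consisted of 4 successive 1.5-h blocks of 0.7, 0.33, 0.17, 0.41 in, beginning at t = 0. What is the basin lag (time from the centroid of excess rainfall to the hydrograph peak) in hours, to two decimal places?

Centroid of excess rainfall: t_c = Σ P_i·t̄_i / ΣP_i = 2.5202 h (block centres at 0.75, 2.25, 3.75, 5.25 h).
Hydrograph peak occurs at t = 9 h, so basin lag t_L = 9 − 2.5202 = 6.48 h.

t_L ≈ 6.48 h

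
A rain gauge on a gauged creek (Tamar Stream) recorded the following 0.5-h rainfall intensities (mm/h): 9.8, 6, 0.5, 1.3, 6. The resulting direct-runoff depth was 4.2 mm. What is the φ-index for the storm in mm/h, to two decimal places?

φ ≈ 4.47 mm/h

Only the 3 blocks with intensity above φ contribute runoff: 9.8, 6, 6 mm/h.
Σ(I−φ)·Δt = d  ⇒  (9.8+6+6 − 3φ)·0.5 = 4.2
φ = (21.80 − 4.2/0.5) / 3 = 4.47 mm/h.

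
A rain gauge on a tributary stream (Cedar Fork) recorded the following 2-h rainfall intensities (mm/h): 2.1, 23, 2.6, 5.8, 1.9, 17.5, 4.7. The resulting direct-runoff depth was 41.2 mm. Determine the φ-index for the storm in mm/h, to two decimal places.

Only the 2 blocks with intensity above φ contribute runoff: 23, 17.5 mm/h.
Σ(I−φ)·Δt = d  ⇒  (23+17.5 − 2φ)·2 = 41.2
φ = (40.50 − 41.2/2) / 2 = 9.95 mm/h.

φ ≈ 9.95 mm/h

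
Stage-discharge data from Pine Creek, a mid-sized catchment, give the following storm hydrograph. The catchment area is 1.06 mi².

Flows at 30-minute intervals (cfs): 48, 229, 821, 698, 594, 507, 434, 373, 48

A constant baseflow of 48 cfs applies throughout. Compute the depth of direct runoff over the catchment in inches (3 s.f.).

d ≈ 2.43 in

Direct runoff: 0.0, 181.0, 773.0, 650.0, 546.0, 459.0, 386.0, 325.0, 0.0 cfs; ΣQ_DR = 3320 cfs.
V = ΣQ_DR · Δt = 3320 × 1800 s = 5.976 × 10^6 ft³.
Over A = 1.06 mi², depth = V / A = 2.43 in.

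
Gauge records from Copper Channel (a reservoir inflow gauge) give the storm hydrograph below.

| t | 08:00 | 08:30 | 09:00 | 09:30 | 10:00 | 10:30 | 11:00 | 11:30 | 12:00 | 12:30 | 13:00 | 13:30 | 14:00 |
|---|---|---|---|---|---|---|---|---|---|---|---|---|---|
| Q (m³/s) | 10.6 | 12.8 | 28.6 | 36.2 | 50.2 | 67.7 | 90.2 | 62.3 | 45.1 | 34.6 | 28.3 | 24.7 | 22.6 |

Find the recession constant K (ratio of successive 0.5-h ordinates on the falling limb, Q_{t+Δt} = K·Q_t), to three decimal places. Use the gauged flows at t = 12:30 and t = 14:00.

Using the recession-limb readings at t = 12:30 and t = 14:00: Q falls from 34.6 to 22.6 m³/s over 3 intervals.
K = (Q₂/Q₁)^(1/3) = (22.6/34.6)^(1/3) = 0.868.

K ≈ 0.868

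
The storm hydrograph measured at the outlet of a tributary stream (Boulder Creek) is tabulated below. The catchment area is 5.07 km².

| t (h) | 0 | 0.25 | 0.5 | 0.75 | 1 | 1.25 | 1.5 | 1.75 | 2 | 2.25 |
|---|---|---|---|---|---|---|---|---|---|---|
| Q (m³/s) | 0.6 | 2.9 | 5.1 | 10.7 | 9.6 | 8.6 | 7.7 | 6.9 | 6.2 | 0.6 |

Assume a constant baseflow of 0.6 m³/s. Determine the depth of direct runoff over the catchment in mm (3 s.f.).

d ≈ 9.39 mm

Direct runoff: 0.0, 2.3, 4.5, 10.1, 9.0, 8.0, 7.1, 6.3, 5.6, 0.0 m³/s; ΣQ_DR = 52.90 m³/s.
V = ΣQ_DR · Δt = 52.90 × 900 s = 47610 m³.
Over A = 5.07 km², depth = V / A = 9.39 mm.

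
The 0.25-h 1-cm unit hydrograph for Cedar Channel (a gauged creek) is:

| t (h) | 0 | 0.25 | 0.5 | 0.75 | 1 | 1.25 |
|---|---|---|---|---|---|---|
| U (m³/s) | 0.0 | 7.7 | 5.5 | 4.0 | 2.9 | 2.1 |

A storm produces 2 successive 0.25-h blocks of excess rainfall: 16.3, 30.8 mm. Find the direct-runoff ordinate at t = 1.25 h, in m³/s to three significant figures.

By discrete convolution, Q_j = Σ (P_i / 10 mm) · U_{j−i}.
At t = 1.25 h (j=5): Q = (16.3/10)·2.1 + (30.8/10)·2.9 = 12.4 m³/s.

Q ≈ 12.4 m³/s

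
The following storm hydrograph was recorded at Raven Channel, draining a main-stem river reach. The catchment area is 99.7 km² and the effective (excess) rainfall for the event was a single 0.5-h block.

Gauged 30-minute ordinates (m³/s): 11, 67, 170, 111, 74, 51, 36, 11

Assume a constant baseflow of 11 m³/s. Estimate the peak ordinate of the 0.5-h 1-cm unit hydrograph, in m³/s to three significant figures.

U_p ≈ 199 m³/s

Direct runoff: 0.0, 56.0, 159.0, 100.0, 63.0, 40.0, 25.0, 0.0 m³/s; ΣQ_DR = 443.0 m³/s, peak = 159.0 m³/s.
Runoff depth d = ΣQ_DR·Δt / A = 443.0 × 1800 / (99.7 km²) = 7.998 mm.
The 1-cm UH is the DRH scaled by (10 mm)/d, so U_p = 159.0 × 10/7.998 = 199 m³/s.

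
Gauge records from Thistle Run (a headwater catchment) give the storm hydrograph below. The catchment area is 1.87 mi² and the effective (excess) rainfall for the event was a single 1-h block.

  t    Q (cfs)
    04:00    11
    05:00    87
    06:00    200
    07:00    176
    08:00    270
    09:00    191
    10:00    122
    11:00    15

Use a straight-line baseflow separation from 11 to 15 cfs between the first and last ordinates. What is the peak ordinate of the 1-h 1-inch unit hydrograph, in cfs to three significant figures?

U_p ≈ 320 cfs

Direct runoff: 0.00, 75.43, 187.86, 163.29, 256.71, 177.14, 107.57, 0.00 cfs; ΣQ_DR = 968.0 cfs, peak = 256.71 cfs.
Runoff depth d = ΣQ_DR·Δt / A = 968.0 × 3600 / (1.87 mi²) = 0.8021 in.
The 1-inch UH is the DRH scaled by (1 in)/d, so U_p = 256.71 × 1/0.8021 = 320 cfs.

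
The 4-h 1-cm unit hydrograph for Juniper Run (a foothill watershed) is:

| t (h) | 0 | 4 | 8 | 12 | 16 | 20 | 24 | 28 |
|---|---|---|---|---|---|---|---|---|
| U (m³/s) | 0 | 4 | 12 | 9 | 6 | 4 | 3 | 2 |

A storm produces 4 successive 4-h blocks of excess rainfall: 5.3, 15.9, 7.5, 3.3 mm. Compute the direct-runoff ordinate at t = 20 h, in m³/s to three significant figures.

By discrete convolution, Q_j = Σ (P_i / 10 mm) · U_{j−i}.
At t = 20 h (j=5): Q = (5.3/10)·4 + (15.9/10)·6 + (7.5/10)·9 + (3.3/10)·12 = 22.4 m³/s.

Q ≈ 22.4 m³/s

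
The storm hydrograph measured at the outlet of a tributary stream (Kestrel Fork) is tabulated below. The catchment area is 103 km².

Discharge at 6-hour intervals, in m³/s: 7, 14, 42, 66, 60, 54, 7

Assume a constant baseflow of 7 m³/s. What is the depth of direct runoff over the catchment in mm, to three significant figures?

d ≈ 42.2 mm

Direct runoff: 0.0, 7.0, 35.0, 59.0, 53.0, 47.0, 0.0 m³/s; ΣQ_DR = 201.0 m³/s.
V = ΣQ_DR · Δt = 201.0 × 21600 s = 4.342 × 10^6 m³.
Over A = 103 km², depth = V / A = 42.2 mm.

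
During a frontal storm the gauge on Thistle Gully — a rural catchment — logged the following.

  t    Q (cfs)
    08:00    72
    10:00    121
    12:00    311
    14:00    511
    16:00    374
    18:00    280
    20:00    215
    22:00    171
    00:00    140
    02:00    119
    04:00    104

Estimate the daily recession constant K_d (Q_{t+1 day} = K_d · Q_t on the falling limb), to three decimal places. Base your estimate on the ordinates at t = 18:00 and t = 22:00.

K_d ≈ 0.052

Between t = 18:00 and t = 22:00 the flow falls from 280 to 171 cfs over 2×2 h = 4 h.
Per-interval ratio K = (171/280)^(1/2) = 0.7815; K_d = K^(24/2) = 0.052.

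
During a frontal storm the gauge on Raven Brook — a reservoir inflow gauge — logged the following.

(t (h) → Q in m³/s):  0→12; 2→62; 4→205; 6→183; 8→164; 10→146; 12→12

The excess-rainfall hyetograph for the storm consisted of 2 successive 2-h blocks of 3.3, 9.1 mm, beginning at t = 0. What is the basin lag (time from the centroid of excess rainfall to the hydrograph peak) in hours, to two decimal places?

t_L ≈ 1.53 h

Centroid of excess rainfall: t_c = Σ P_i·t̄_i / ΣP_i = 2.4677 h (block centres at 1, 3 h).
Hydrograph peak occurs at t = 4 h, so basin lag t_L = 4 − 2.4677 = 1.53 h.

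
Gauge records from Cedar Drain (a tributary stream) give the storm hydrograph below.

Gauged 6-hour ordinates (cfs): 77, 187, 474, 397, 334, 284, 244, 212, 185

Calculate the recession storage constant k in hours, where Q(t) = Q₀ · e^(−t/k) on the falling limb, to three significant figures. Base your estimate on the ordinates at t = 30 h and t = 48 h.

k ≈ 42.0 h

On the falling limb, Q drops from 284 to 185 cfs between t = 30 h and t = 48 h (Δt = 18 h).
k = −Δt / ln(Q₂/Q₁) = −18 / ln(185/284) = 42.0 h.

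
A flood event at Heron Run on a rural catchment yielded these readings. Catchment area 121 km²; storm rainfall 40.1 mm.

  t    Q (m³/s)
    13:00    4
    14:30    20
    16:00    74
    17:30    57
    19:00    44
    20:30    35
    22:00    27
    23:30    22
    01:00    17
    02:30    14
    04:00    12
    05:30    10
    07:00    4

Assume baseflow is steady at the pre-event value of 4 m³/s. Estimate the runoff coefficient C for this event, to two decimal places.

C ≈ 0.32

ΣQ_DR = 288.0 m³/s; V = ΣQ_DR·Δt = 1.555 × 10^6 m³.
Runoff depth d = V / A = 12.85 mm.
C = d / P = 12.85 / 40.1 = 0.32.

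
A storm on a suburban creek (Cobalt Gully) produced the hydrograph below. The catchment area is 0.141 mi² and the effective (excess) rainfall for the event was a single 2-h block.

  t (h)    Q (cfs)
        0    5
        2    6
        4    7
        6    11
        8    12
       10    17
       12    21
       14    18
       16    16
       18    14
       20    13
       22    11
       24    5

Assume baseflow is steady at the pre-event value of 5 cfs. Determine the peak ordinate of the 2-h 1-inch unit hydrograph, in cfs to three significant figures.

U_p ≈ 8.00 cfs

Direct runoff: 0.0, 1.0, 2.0, 6.0, 7.0, 12.0, 16.0, 13.0, 11.0, 9.0, 8.0, 6.0, 0.0 cfs; ΣQ_DR = 91.00 cfs, peak = 16.0 cfs.
Runoff depth d = ΣQ_DR·Δt / A = 91.00 × 7200 / (0.141 mi²) = 2.000 in.
The 1-inch UH is the DRH scaled by (1 in)/d, so U_p = 16.0 × 1/2.000 = 8.00 cfs.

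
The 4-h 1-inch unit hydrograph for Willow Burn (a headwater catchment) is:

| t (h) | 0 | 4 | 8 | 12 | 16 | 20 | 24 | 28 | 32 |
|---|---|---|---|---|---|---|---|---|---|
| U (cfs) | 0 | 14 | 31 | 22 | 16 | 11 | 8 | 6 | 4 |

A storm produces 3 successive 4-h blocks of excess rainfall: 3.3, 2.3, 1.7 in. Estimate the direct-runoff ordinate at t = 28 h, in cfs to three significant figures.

Q ≈ 56.9 cfs

By discrete convolution, Q_j = Σ (P_i / 1 in) · U_{j−i}.
At t = 28 h (j=7): Q = (3.3/1)·6 + (2.3/1)·8 + (1.7/1)·11 = 56.9 cfs.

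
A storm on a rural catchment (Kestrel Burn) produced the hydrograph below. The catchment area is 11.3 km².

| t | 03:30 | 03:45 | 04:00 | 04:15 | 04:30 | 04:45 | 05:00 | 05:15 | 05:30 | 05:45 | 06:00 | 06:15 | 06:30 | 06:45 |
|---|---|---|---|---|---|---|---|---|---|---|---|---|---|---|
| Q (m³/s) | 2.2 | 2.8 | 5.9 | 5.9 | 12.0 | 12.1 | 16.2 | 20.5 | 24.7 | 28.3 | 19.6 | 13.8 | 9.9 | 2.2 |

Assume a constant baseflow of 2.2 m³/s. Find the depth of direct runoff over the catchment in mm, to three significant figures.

Direct runoff: 0.0, 0.6, 3.7, 3.7, 9.8, 9.9, 14.0, 18.3, 22.5, 26.1, 17.4, 11.6, 7.7, 0.0 m³/s; ΣQ_DR = 145.3 m³/s.
V = ΣQ_DR · Δt = 145.3 × 900 s = 1.308 × 10^5 m³.
Over A = 11.3 km², depth = V / A = 11.6 mm.

d ≈ 11.6 mm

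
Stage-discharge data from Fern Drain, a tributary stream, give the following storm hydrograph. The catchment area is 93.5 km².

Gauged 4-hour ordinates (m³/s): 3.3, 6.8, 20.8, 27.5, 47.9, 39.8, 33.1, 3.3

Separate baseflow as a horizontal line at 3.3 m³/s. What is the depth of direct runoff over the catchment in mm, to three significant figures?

Direct runoff: 0.0, 3.5, 17.5, 24.2, 44.6, 36.5, 29.8, 0.0 m³/s; ΣQ_DR = 156.1 m³/s.
V = ΣQ_DR · Δt = 156.1 × 14400 s = 2.248 × 10^6 m³.
Over A = 93.5 km², depth = V / A = 24.0 mm.

d ≈ 24.0 mm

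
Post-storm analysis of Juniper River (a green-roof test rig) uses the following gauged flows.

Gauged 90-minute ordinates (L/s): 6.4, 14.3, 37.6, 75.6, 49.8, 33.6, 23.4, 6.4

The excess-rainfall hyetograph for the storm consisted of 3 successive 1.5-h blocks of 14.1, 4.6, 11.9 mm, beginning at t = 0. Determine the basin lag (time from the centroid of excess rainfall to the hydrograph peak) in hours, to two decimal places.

Centroid of excess rainfall: t_c = Σ P_i·t̄_i / ΣP_i = 2.1422 h (block centres at 0.75, 2.25, 3.75 h).
Hydrograph peak occurs at t = 4.5 h, so basin lag t_L = 4.5 − 2.1422 = 2.36 h.

t_L ≈ 2.36 h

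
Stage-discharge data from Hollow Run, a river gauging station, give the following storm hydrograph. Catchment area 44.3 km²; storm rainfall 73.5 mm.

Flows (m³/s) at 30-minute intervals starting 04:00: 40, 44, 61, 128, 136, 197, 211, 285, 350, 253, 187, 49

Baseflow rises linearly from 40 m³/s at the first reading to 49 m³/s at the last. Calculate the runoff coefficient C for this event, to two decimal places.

ΣQ_DR = 1407 m³/s; V = ΣQ_DR·Δt = 2.533 × 10^6 m³.
Runoff depth d = V / A = 57.17 mm.
C = d / P = 57.17 / 73.5 = 0.78.

C ≈ 0.78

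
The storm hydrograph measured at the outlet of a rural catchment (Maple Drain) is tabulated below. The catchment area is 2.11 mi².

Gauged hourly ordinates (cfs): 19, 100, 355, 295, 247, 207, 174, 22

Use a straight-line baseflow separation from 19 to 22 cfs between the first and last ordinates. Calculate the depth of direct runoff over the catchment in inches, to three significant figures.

d ≈ 0.922 in

Direct runoff: 0.00, 80.57, 335.14, 274.71, 226.29, 185.86, 152.43, 0.00 cfs; ΣQ_DR = 1255 cfs.
V = ΣQ_DR · Δt = 1255 × 3600 s = 4.518 × 10^6 ft³.
Over A = 2.11 mi², depth = V / A = 0.922 in.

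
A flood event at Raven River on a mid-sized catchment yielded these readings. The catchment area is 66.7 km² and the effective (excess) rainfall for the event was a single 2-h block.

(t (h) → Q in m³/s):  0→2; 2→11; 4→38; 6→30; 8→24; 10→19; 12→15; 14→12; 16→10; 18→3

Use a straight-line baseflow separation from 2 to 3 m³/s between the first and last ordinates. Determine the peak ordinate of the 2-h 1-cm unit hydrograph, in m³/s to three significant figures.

Direct runoff: 0.00, 8.89, 35.78, 27.67, 21.56, 16.44, 12.33, 9.22, 7.11, 0.00 m³/s; ΣQ_DR = 139.0 m³/s, peak = 35.78 m³/s.
Runoff depth d = ΣQ_DR·Δt / A = 139.0 × 7200 / (66.7 km²) = 15.00 mm.
The 1-cm UH is the DRH scaled by (10 mm)/d, so U_p = 35.78 × 10/15.00 = 23.8 m³/s.

U_p ≈ 23.8 m³/s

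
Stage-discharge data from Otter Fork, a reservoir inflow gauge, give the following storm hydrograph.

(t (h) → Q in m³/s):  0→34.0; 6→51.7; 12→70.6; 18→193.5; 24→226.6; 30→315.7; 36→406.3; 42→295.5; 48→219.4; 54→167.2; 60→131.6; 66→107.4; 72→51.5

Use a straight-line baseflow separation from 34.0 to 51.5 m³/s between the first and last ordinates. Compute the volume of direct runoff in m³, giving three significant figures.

V ≈ 3.70 × 10^7 m³

Direct-runoff ordinates (Q − Q_b): 0.00, 16.24, 33.68, 155.12, 186.77, 274.41, 363.55, 251.29, 173.73, 120.08, 83.02, 57.36, 0.00 m³/s.
ΣQ_DR = 1715 m³/s.
With Δt = 6 h = 21600 s, V = ΣQ_DR · Δt = 1715 × 21600 = 3.70 × 10^7 m³.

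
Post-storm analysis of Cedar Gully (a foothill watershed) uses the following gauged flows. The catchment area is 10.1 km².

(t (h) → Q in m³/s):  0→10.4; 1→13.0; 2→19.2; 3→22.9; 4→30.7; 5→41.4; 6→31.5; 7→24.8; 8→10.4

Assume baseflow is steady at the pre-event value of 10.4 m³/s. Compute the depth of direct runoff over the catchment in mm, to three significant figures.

Direct runoff: 0.0, 2.6, 8.8, 12.5, 20.3, 31.0, 21.1, 14.4, 0.0 m³/s; ΣQ_DR = 110.7 m³/s.
V = ΣQ_DR · Δt = 110.7 × 3600 s = 3.985 × 10^5 m³.
Over A = 10.1 km², depth = V / A = 39.5 mm.

d ≈ 39.5 mm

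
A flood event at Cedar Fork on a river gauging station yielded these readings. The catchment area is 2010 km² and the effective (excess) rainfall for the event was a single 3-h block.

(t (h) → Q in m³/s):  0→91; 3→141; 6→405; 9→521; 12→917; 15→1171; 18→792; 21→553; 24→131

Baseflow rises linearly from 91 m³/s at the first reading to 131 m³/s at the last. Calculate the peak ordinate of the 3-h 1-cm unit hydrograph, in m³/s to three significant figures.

Direct runoff: 0.00, 45.00, 304.00, 415.00, 806.00, 1055.00, 671.00, 427.00, 0.00 m³/s; ΣQ_DR = 3723 m³/s, peak = 1055.00 m³/s.
Runoff depth d = ΣQ_DR·Δt / A = 3723 × 10800 / (2010 km²) = 20.00 mm.
The 1-cm UH is the DRH scaled by (10 mm)/d, so U_p = 1055.00 × 10/20.00 = 527 m³/s.

U_p ≈ 527 m³/s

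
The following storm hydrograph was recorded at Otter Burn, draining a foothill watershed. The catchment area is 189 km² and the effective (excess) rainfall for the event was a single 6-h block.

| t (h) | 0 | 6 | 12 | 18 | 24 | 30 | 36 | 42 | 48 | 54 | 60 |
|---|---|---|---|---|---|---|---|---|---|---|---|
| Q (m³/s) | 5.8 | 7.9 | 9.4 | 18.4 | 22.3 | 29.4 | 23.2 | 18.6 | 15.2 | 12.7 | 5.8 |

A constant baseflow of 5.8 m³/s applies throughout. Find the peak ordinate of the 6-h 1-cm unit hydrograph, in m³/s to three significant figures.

Direct runoff: 0.0, 2.1, 3.6, 12.6, 16.5, 23.6, 17.4, 12.8, 9.4, 6.9, 0.0 m³/s; ΣQ_DR = 104.9 m³/s, peak = 23.6 m³/s.
Runoff depth d = ΣQ_DR·Δt / A = 104.9 × 21600 / (189 km²) = 11.99 mm.
The 1-cm UH is the DRH scaled by (10 mm)/d, so U_p = 23.6 × 10/11.99 = 19.7 m³/s.

U_p ≈ 19.7 m³/s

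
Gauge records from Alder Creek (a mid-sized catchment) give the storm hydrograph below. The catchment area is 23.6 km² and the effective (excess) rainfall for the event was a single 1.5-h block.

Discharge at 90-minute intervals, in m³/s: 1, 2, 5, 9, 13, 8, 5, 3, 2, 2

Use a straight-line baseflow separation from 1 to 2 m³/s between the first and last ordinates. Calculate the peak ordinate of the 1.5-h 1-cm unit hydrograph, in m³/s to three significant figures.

U_p ≈ 14.4 m³/s

Direct runoff: 0.00, 0.89, 3.78, 7.67, 11.56, 6.44, 3.33, 1.22, 0.11, 0.00 m³/s; ΣQ_DR = 35.00 m³/s, peak = 11.56 m³/s.
Runoff depth d = ΣQ_DR·Δt / A = 35.00 × 5400 / (23.6 km²) = 8.008 mm.
The 1-cm UH is the DRH scaled by (10 mm)/d, so U_p = 11.56 × 10/8.008 = 14.4 m³/s.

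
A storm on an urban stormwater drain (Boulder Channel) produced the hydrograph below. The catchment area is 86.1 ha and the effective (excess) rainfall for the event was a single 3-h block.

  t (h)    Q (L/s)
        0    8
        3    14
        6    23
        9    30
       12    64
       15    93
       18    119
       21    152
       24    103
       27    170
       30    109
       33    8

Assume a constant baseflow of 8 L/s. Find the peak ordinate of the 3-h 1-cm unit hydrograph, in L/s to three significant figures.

Direct runoff: 0.0, 6.0, 15.0, 22.0, 56.0, 85.0, 111.0, 144.0, 95.0, 162.0, 101.0, 0.0 L/s; ΣQ_DR = 797.0 L/s, peak = 162.0 L/s.
Runoff depth d = ΣQ_DR·Δt / A = 797.0 × 10800 / (86.1 ha) = 9.997 mm.
The 1-cm UH is the DRH scaled by (10 mm)/d, so U_p = 162.0 × 10/9.997 = 162 L/s.

U_p ≈ 162 L/s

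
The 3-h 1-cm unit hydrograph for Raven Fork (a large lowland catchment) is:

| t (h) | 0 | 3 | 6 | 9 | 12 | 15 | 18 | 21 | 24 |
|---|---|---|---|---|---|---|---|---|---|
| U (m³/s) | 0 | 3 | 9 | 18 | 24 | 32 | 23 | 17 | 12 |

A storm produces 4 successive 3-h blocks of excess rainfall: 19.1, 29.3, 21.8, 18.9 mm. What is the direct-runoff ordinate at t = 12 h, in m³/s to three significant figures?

By discrete convolution, Q_j = Σ (P_i / 10 mm) · U_{j−i}.
At t = 12 h (j=4): Q = (19.1/10)·24 + (29.3/10)·18 + (21.8/10)·9 + (18.9/10)·3 = 124 m³/s.

Q ≈ 124 m³/s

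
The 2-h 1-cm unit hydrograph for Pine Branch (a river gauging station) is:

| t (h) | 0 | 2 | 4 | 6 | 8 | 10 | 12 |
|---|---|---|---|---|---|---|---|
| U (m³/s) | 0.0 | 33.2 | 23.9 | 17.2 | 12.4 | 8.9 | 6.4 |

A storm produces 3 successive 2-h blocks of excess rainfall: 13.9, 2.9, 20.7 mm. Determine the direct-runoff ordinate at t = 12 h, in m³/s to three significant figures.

Q ≈ 37.1 m³/s

By discrete convolution, Q_j = Σ (P_i / 10 mm) · U_{j−i}.
At t = 12 h (j=6): Q = (13.9/10)·6.4 + (2.9/10)·8.9 + (20.7/10)·12.4 = 37.1 m³/s.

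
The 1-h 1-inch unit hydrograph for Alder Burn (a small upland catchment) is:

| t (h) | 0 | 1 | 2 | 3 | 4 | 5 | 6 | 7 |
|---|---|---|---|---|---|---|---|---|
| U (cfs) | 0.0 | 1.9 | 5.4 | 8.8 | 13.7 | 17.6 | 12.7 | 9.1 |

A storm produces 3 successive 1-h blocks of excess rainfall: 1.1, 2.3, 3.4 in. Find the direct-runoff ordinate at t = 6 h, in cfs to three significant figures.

Q ≈ 101 cfs

By discrete convolution, Q_j = Σ (P_i / 1 in) · U_{j−i}.
At t = 6 h (j=6): Q = (1.1/1)·12.7 + (2.3/1)·17.6 + (3.4/1)·13.7 = 101 cfs.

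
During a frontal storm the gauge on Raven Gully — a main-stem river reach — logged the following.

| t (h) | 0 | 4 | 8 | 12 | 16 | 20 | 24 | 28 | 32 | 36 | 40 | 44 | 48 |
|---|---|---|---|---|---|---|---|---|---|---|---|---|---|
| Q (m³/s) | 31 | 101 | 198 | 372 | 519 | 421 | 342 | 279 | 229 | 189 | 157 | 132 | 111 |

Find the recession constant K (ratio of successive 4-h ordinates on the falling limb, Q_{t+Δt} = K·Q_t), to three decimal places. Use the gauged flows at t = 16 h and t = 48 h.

K ≈ 0.825

Using the recession-limb readings at t = 16 h and t = 48 h: Q falls from 519 to 111 m³/s over 8 intervals.
K = (Q₂/Q₁)^(1/8) = (111/519)^(1/8) = 0.825.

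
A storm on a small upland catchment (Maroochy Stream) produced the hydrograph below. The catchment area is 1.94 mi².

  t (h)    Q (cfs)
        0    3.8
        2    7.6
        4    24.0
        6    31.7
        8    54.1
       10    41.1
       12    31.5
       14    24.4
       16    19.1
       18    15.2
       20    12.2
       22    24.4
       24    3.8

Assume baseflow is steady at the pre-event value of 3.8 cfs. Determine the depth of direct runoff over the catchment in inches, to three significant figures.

d ≈ 0.389 in

Direct runoff: 0.0, 3.8, 20.2, 27.9, 50.3, 37.3, 27.7, 20.6, 15.3, 11.4, 8.4, 20.6, 0.0 cfs; ΣQ_DR = 243.5 cfs.
V = ΣQ_DR · Δt = 243.5 × 7200 s = 1.753 × 10^6 ft³.
Over A = 1.94 mi², depth = V / A = 0.389 in.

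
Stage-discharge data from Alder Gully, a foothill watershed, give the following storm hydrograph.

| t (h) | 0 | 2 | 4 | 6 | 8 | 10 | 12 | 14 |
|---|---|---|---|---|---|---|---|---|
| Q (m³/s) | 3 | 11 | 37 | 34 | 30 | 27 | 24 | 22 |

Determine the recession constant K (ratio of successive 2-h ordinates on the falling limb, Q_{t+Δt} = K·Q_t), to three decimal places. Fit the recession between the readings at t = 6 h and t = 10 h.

K ≈ 0.891

Using the recession-limb readings at t = 6 h and t = 10 h: Q falls from 34 to 27 m³/s over 2 intervals.
K = (Q₂/Q₁)^(1/2) = (27/34)^(1/2) = 0.891.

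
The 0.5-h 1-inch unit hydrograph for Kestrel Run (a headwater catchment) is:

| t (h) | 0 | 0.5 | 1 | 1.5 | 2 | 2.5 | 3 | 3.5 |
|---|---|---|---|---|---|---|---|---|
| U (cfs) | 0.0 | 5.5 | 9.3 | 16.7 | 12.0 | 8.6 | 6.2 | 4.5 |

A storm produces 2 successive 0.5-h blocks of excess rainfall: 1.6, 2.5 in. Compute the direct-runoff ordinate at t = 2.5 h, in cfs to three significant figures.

Q ≈ 43.8 cfs

By discrete convolution, Q_j = Σ (P_i / 1 in) · U_{j−i}.
At t = 2.5 h (j=5): Q = (1.6/1)·8.6 + (2.5/1)·12.0 = 43.8 cfs.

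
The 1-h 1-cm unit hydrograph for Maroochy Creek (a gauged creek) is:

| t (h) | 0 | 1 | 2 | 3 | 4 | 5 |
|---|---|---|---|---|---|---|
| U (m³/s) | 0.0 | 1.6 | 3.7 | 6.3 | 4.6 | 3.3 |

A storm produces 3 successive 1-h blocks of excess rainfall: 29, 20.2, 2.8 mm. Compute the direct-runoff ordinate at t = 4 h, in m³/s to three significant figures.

By discrete convolution, Q_j = Σ (P_i / 10 mm) · U_{j−i}.
At t = 4 h (j=4): Q = (29/10)·4.6 + (20.2/10)·6.3 + (2.8/10)·3.7 = 27.1 m³/s.

Q ≈ 27.1 m³/s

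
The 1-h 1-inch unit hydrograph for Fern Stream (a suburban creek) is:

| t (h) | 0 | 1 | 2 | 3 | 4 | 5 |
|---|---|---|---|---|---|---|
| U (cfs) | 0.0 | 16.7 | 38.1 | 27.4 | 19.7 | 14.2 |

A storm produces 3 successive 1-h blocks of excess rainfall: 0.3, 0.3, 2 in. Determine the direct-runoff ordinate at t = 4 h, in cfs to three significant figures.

Q ≈ 90.3 cfs

By discrete convolution, Q_j = Σ (P_i / 1 in) · U_{j−i}.
At t = 4 h (j=4): Q = (0.3/1)·19.7 + (0.3/1)·27.4 + (2/1)·38.1 = 90.3 cfs.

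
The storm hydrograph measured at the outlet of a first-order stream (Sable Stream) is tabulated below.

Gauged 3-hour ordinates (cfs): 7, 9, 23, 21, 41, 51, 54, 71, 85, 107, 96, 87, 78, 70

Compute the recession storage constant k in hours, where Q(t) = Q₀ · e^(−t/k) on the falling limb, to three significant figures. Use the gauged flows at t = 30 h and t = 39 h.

k ≈ 28.5 h

On the falling limb, Q drops from 96 to 70 cfs between t = 30 h and t = 39 h (Δt = 9 h).
k = −Δt / ln(Q₂/Q₁) = −9 / ln(70/96) = 28.5 h.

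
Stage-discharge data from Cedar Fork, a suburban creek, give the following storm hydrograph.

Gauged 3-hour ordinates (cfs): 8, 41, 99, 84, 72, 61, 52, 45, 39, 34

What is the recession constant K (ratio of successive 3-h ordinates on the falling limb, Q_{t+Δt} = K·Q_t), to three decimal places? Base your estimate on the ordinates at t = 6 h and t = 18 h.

K ≈ 0.851

Using the recession-limb readings at t = 6 h and t = 18 h: Q falls from 99 to 52 cfs over 4 intervals.
K = (Q₂/Q₁)^(1/4) = (52/99)^(1/4) = 0.851.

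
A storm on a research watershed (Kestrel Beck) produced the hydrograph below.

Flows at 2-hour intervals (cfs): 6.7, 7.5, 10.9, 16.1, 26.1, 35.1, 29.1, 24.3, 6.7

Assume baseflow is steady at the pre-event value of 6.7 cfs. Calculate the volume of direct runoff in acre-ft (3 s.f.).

V ≈ 16.9 acre-ft

Direct-runoff ordinates (Q − Q_b): 0.0, 0.8, 4.2, 9.4, 19.4, 28.4, 22.4, 17.6, 0.0 cfs.
ΣQ_DR = 102.2 cfs.
With Δt = 2 h = 7200 s, V = ΣQ_DR · Δt = 102.2 × 7200 = 7.36 × 10^5 ft³ = 16.9 acre-ft.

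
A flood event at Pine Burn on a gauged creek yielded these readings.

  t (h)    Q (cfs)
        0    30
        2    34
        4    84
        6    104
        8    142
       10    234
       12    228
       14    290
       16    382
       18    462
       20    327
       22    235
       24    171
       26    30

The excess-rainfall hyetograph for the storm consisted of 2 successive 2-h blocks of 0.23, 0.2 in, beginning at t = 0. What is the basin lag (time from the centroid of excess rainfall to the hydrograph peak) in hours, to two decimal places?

Centroid of excess rainfall: t_c = Σ P_i·t̄_i / ΣP_i = 1.9302 h (block centres at 1, 3 h).
Hydrograph peak occurs at t = 18 h, so basin lag t_L = 18 − 1.9302 = 16.07 h.

t_L ≈ 16.07 h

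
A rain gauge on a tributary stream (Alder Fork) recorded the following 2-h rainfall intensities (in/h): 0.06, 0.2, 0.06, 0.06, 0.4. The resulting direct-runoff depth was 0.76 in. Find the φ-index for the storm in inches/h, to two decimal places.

Only the 2 blocks with intensity above φ contribute runoff: 0.2, 0.4 in/h.
Σ(I−φ)·Δt = d  ⇒  (0.2+0.4 − 2φ)·2 = 0.76
φ = (0.6000 − 0.76/2) / 2 = 0.11 in/h.

φ ≈ 0.11 in/h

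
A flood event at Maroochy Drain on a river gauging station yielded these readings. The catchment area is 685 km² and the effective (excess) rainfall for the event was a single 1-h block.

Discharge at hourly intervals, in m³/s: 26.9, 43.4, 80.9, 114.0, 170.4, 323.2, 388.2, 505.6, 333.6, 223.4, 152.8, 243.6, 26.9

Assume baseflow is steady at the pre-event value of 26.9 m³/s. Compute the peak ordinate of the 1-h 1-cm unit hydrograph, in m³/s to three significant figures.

U_p ≈ 399 m³/s

Direct runoff: 0.0, 16.5, 54.0, 87.1, 143.5, 296.3, 361.3, 478.7, 306.7, 196.5, 125.9, 216.7, 0.0 m³/s; ΣQ_DR = 2283 m³/s, peak = 478.7 m³/s.
Runoff depth d = ΣQ_DR·Δt / A = 2283 × 3600 / (685 km²) = 12.00 mm.
The 1-cm UH is the DRH scaled by (10 mm)/d, so U_p = 478.7 × 10/12.00 = 399 m³/s.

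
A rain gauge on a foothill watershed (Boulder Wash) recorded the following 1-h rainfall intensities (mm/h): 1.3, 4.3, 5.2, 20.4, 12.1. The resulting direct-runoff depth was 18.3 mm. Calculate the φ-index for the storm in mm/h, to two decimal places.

φ ≈ 7.10 mm/h

Only the 2 blocks with intensity above φ contribute runoff: 20.4, 12.1 mm/h.
Σ(I−φ)·Δt = d  ⇒  (20.4+12.1 − 2φ)·1 = 18.3
φ = (32.50 − 18.3/1) / 2 = 7.10 mm/h.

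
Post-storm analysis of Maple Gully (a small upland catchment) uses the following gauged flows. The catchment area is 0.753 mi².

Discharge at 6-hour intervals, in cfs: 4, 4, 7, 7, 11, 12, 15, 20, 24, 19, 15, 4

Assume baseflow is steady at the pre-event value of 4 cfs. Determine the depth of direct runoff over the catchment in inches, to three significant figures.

d ≈ 1.16 in

Direct runoff: 0.0, 0.0, 3.0, 3.0, 7.0, 8.0, 11.0, 16.0, 20.0, 15.0, 11.0, 0.0 cfs; ΣQ_DR = 94.00 cfs.
V = ΣQ_DR · Δt = 94.00 × 21600 s = 2.030 × 10^6 ft³.
Over A = 0.753 mi², depth = V / A = 1.16 in.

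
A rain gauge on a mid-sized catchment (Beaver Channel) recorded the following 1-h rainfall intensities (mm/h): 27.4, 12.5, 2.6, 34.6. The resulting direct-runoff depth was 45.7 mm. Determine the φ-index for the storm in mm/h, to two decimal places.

Only the 3 blocks with intensity above φ contribute runoff: 27.4, 12.5, 34.6 mm/h.
Σ(I−φ)·Δt = d  ⇒  (27.4+12.5+34.6 − 3φ)·1 = 45.7
φ = (74.50 − 45.7/1) / 3 = 9.60 mm/h.

φ ≈ 9.60 mm/h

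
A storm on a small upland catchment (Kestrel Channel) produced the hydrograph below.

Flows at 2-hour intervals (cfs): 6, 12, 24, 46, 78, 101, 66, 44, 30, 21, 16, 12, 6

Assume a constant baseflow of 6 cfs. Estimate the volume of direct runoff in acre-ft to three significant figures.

V ≈ 63.5 acre-ft

Direct-runoff ordinates (Q − Q_b): 0.0, 6.0, 18.0, 40.0, 72.0, 95.0, 60.0, 38.0, 24.0, 15.0, 10.0, 6.0, 0.0 cfs.
ΣQ_DR = 384.0 cfs.
With Δt = 2 h = 7200 s, V = ΣQ_DR · Δt = 384.0 × 7200 = 2.76 × 10^6 ft³ = 63.5 acre-ft.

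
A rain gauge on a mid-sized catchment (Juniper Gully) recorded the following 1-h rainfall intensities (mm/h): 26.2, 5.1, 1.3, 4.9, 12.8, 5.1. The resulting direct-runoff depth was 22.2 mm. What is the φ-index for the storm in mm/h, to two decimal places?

φ ≈ 8.40 mm/h

Only the 2 blocks with intensity above φ contribute runoff: 26.2, 12.8 mm/h.
Σ(I−φ)·Δt = d  ⇒  (26.2+12.8 − 2φ)·1 = 22.2
φ = (39.00 − 22.2/1) / 2 = 8.40 mm/h.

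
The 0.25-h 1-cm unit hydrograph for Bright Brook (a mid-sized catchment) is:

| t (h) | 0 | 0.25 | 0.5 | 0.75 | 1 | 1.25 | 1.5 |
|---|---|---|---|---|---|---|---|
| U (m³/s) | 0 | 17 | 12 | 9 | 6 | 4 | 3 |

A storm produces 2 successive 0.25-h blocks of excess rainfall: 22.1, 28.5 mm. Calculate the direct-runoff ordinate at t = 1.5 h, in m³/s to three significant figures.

By discrete convolution, Q_j = Σ (P_i / 10 mm) · U_{j−i}.
At t = 1.5 h (j=6): Q = (22.1/10)·3 + (28.5/10)·4 = 18.0 m³/s.

Q ≈ 18.0 m³/s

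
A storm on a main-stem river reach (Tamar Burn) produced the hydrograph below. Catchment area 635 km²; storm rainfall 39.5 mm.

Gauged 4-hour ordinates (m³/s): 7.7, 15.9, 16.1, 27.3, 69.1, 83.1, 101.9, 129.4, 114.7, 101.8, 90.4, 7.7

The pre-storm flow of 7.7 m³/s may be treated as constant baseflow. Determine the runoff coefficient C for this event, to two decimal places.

C ≈ 0.39

ΣQ_DR = 672.7 m³/s; V = ΣQ_DR·Δt = 9.687 × 10^6 m³.
Runoff depth d = V / A = 15.25 mm.
C = d / P = 15.25 / 39.5 = 0.39.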